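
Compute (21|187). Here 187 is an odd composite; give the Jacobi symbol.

-1

Reciprocity: 21 ≡ 1 and 187 ≡ 3 (mod 4), so (21/187) = +(187/21).
Reduce top mod 21: now compute (19/21).
Reciprocity: 19 ≡ 3 and 21 ≡ 1 (mod 4), so (19/21) = +(21/19).
Reduce top mod 19: now compute (2/19).
Pull out 2: since 19 ≡ 3 (mod 8), (2/19) = -1.
Reached (1/19) = 1. Collecting the sign flips along the way, the symbol is -1.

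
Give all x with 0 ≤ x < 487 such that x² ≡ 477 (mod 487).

136, 351

Since 487 ≡ 3 (mod 4), a square root of 477 is 477^((487+1)/4) = 477^122 mod 487.
Repeated squaring: 477^2≡100, 477^4≡260, 477^8≡394, 477^16≡370, 477^32≡53, 477^64≡374 (mod 487).
477^122 = 477^(64+32+16+8+2) ≡ 351 (mod 487).
Check: 351² = 123201 ≡ 477 (mod 487). The two roots are 136 and 351.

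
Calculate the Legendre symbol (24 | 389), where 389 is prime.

Euler's criterion: (24/389) ≡ 24^194 (mod 389).
24^2 ≡ 187 (mod 389)
24^4 ≡ 348 (mod 389)
24^8 ≡ 125 (mod 389)
24^16 ≡ 65 (mod 389)
24^32 ≡ 335 (mod 389)
24^64 ≡ 193 (mod 389)
24^128 ≡ 294 (mod 389)
24^194 = 24^(128+64+2) ≡ 1 (mod 389).
Result is 1, so (24/389) = 1.

1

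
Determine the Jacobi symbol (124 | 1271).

0

Pull out 2^2: since 1271 ≡ 7 (mod 8), (2/1271) = +1, so (2/1271)^2 = +1.
Reciprocity: 31 ≡ 3 and 1271 ≡ 3 (mod 4), so (31/1271) = −(1271/31).
Reduce top mod 31: now compute (0/31).
Top reduces to 0: gcd > 1, so the symbol is 0.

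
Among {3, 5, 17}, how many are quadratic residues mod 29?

1

(3/29) = -1 → non-residue.
(5/29) = +1 → QR.
(17/29) = -1 → non-residue.
Total quadratic residues among the 3: 1.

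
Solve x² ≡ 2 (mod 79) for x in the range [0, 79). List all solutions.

9, 70

Since 79 ≡ 3 (mod 4), a square root of 2 is 2^((79+1)/4) = 2^20 mod 79.
Repeated squaring: 2^2≡4, 2^4≡16, 2^8≡19, 2^16≡45 (mod 79).
2^20 = 2^(16+4) ≡ 9 (mod 79).
Check: 9² = 81 ≡ 2 (mod 79). The two roots are 9 and 70.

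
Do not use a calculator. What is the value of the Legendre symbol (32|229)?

Euler's criterion: (32/229) ≡ 32^114 (mod 229).
32^2 ≡ 108 (mod 229)
32^4 ≡ 214 (mod 229)
32^8 ≡ 225 (mod 229)
32^16 ≡ 16 (mod 229)
32^32 ≡ 27 (mod 229)
32^64 ≡ 42 (mod 229)
32^114 = 32^(64+32+16+2) ≡ 228 (mod 229).
Result is 228 ≡ −1, so (32/229) = −1.

-1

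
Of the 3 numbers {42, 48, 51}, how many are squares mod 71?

1

(42/71) = -1 → non-residue.
(48/71) = +1 → QR.
(51/71) = -1 → non-residue.
Total quadratic residues among the 3: 1.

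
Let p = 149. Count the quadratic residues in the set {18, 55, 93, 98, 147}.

(18/149) = -1 → non-residue.
(55/149) = -1 → non-residue.
(93/149) = -1 → non-residue.
(98/149) = -1 → non-residue.
(147/149) = -1 → non-residue.
Total quadratic residues among the 5: 0.

0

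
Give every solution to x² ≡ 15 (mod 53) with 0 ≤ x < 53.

11, 42

53 ≡ 1 (mod 4), so we find a root by search.
Trying successive values, 11² = 121 ≡ 15 (mod 53). The other root is 53 − 11 = 42.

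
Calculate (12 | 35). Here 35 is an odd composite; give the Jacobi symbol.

Pull out 2^2: since 35 ≡ 3 (mod 8), (2/35) = -1, so (2/35)^2 = +1.
Reciprocity: 3 ≡ 3 and 35 ≡ 3 (mod 4), so (3/35) = −(35/3).
Reduce top mod 3: now compute (2/3).
Pull out 2: since 3 ≡ 3 (mod 8), (2/3) = -1.
Reached (1/3) = 1. Collecting the sign flips along the way, the symbol is +1.

1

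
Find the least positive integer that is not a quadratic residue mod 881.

(2/881) = +1, so 2 is a residue.
(3/881) = −1, so 3 is the smallest positive non-residue mod 881.

3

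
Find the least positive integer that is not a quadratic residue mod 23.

(2/23) = +1, so 2 is a residue.
(3/23) = +1, so 3 is a residue.
(4/23) = +1, so 4 is a residue.
(5/23) = −1, so 5 is the smallest positive non-residue mod 23.

5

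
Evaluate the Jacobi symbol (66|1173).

Pull out 2: since 1173 ≡ 5 (mod 8), (2/1173) = -1.
Reciprocity: 33 ≡ 1 and 1173 ≡ 1 (mod 4), so (33/1173) = +(1173/33).
Reduce top mod 33: now compute (18/33).
Pull out 2: since 33 ≡ 1 (mod 8), (2/33) = +1.
Reciprocity: 9 ≡ 1 and 33 ≡ 1 (mod 4), so (9/33) = +(33/9).
Reduce top mod 9: now compute (6/9).
Pull out 2: since 9 ≡ 1 (mod 8), (2/9) = +1.
Reciprocity: 3 ≡ 3 and 9 ≡ 1 (mod 4), so (3/9) = +(9/3).
Reduce top mod 3: now compute (0/3).
Top reduces to 0: gcd > 1, so the symbol is 0.

0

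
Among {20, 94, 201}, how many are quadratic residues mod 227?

0

(20/227) = -1 → non-residue.
(94/227) = -1 → non-residue.
(201/227) = -1 → non-residue.
Total quadratic residues among the 3: 0.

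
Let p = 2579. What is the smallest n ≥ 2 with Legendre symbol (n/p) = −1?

(2/2579) = −1, so 2 is the smallest positive non-residue mod 2579.

2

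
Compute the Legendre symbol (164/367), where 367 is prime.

1

Pull out 2^2: since 367 ≡ 7 (mod 8), (2/367) = +1, so (2/367)^2 = +1.
Reciprocity: 41 ≡ 1 and 367 ≡ 3 (mod 4), so (41/367) = +(367/41).
Reduce top mod 41: now compute (39/41).
Reciprocity: 39 ≡ 3 and 41 ≡ 1 (mod 4), so (39/41) = +(41/39).
Reduce top mod 39: now compute (2/39).
Pull out 2: since 39 ≡ 7 (mod 8), (2/39) = +1.
Reached (1/39) = 1. Collecting the sign flips along the way, the symbol is +1.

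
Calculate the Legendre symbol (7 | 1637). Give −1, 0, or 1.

Reciprocity: 7 ≡ 3 and 1637 ≡ 1 (mod 4), so (7/1637) = +(1637/7).
Reduce top mod 7: now compute (6/7).
Pull out 2: since 7 ≡ 7 (mod 8), (2/7) = +1.
Reciprocity: 3 ≡ 3 and 7 ≡ 3 (mod 4), so (3/7) = −(7/3).
Reduce top mod 3: now compute (1/3).
Reached (1/3) = 1. Collecting the sign flips along the way, the symbol is -1.

-1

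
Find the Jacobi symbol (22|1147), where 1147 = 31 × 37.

Pull out 2: since 1147 ≡ 3 (mod 8), (2/1147) = -1.
Reciprocity: 11 ≡ 3 and 1147 ≡ 3 (mod 4), so (11/1147) = −(1147/11).
Reduce top mod 11: now compute (3/11).
Reciprocity: 3 ≡ 3 and 11 ≡ 3 (mod 4), so (3/11) = −(11/3).
Reduce top mod 3: now compute (2/3).
Pull out 2: since 3 ≡ 3 (mod 8), (2/3) = -1.
Reached (1/3) = 1. Collecting the sign flips along the way, the symbol is +1.

1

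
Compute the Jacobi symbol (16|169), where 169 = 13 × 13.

1

Pull out 2^4: since 169 ≡ 1 (mod 8), (2/169) = +1, so (2/169)^4 = +1.
Reached (1/169) = 1. Collecting the sign flips along the way, the symbol is +1.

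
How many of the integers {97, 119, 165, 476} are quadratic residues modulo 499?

(97/499) = -1 → non-residue.
(119/499) = +1 → QR.
(165/499) = +1 → QR.
(476/499) = +1 → QR.
Total quadratic residues among the 4: 3.

3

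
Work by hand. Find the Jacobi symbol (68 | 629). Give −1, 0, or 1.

Pull out 2^2: since 629 ≡ 5 (mod 8), (2/629) = -1, so (2/629)^2 = +1.
Reciprocity: 17 ≡ 1 and 629 ≡ 1 (mod 4), so (17/629) = +(629/17).
Reduce top mod 17: now compute (0/17).
Top reduces to 0: gcd > 1, so the symbol is 0.

0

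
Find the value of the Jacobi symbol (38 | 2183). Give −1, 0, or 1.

-1

Pull out 2: since 2183 ≡ 7 (mod 8), (2/2183) = +1.
Reciprocity: 19 ≡ 3 and 2183 ≡ 3 (mod 4), so (19/2183) = −(2183/19).
Reduce top mod 19: now compute (17/19).
Reciprocity: 17 ≡ 1 and 19 ≡ 3 (mod 4), so (17/19) = +(19/17).
Reduce top mod 17: now compute (2/17).
Pull out 2: since 17 ≡ 1 (mod 8), (2/17) = +1.
Reached (1/17) = 1. Collecting the sign flips along the way, the symbol is -1.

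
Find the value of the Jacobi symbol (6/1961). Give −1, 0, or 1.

Pull out 2: since 1961 ≡ 1 (mod 8), (2/1961) = +1.
Reciprocity: 3 ≡ 3 and 1961 ≡ 1 (mod 4), so (3/1961) = +(1961/3).
Reduce top mod 3: now compute (2/3).
Pull out 2: since 3 ≡ 3 (mod 8), (2/3) = -1.
Reached (1/3) = 1. Collecting the sign flips along the way, the symbol is -1.

-1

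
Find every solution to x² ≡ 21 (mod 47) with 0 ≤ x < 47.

Since 47 ≡ 3 (mod 4), a square root of 21 is 21^((47+1)/4) = 21^12 mod 47.
Repeated squaring: 21^2≡18, 21^4≡42, 21^8≡25 (mod 47).
21^12 = 21^(8+4) ≡ 16 (mod 47).
Check: 16² = 256 ≡ 21 (mod 47). The two roots are 16 and 31.

16, 31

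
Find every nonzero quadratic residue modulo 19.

Square k = 1,…,9 (k and 19−k give the same square):
1²=1, 2²=4, 3²=9, 4²=16, 5²≡6, 6²≡17, 7²≡11, 8²≡7, 9²≡5 (mod 19).
So the quadratic residues mod 19 are {1, 4, 5, 6, 7, 9, 11, 16, 17}.

1 4 5 6 7 9 11 16 17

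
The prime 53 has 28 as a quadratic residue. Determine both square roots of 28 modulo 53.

9, 44

53 ≡ 1 (mod 4), so we find a root by search.
Trying successive values, 9² = 81 ≡ 28 (mod 53). The other root is 53 − 9 = 44.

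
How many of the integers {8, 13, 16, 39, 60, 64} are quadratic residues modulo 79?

(8/79) = +1 → QR.
(13/79) = +1 → QR.
(16/79) = +1 → QR.
(39/79) = -1 → non-residue.
(60/79) = -1 → non-residue.
(64/79) = +1 → QR.
Total quadratic residues among the 6: 4.

4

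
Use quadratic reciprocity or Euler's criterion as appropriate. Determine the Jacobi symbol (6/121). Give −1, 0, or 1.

1

Pull out 2: since 121 ≡ 1 (mod 8), (2/121) = +1.
Reciprocity: 3 ≡ 3 and 121 ≡ 1 (mod 4), so (3/121) = +(121/3).
Reduce top mod 3: now compute (1/3).
Reached (1/3) = 1. Collecting the sign flips along the way, the symbol is +1.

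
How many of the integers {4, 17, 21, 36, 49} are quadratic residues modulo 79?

(4/79) = +1 → QR.
(17/79) = -1 → non-residue.
(21/79) = +1 → QR.
(36/79) = +1 → QR.
(49/79) = +1 → QR.
Total quadratic residues among the 5: 4.

4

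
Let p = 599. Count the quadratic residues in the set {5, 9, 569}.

2

(5/599) = +1 → QR.
(9/599) = +1 → QR.
(569/599) = -1 → non-residue.
Total quadratic residues among the 3: 2.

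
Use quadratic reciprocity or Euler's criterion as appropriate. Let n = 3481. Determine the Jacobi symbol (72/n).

1

Pull out 2^3: since 3481 ≡ 1 (mod 8), (2/3481) = +1, so (2/3481)^3 = +1.
Reciprocity: 9 ≡ 1 and 3481 ≡ 1 (mod 4), so (9/3481) = +(3481/9).
Reduce top mod 9: now compute (7/9).
Reciprocity: 7 ≡ 3 and 9 ≡ 1 (mod 4), so (7/9) = +(9/7).
Reduce top mod 7: now compute (2/7).
Pull out 2: since 7 ≡ 7 (mod 8), (2/7) = +1.
Reached (1/7) = 1. Collecting the sign flips along the way, the symbol is +1.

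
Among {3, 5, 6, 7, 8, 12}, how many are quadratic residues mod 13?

(3/13) = +1 → QR.
(5/13) = -1 → non-residue.
(6/13) = -1 → non-residue.
(7/13) = -1 → non-residue.
(8/13) = -1 → non-residue.
(12/13) = +1 → QR.
Total quadratic residues among the 6: 2.

2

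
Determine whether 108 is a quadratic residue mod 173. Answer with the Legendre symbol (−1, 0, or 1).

Pull out 2^2: since 173 ≡ 5 (mod 8), (2/173) = -1, so (2/173)^2 = +1.
Reciprocity: 27 ≡ 3 and 173 ≡ 1 (mod 4), so (27/173) = +(173/27).
Reduce top mod 27: now compute (11/27).
Reciprocity: 11 ≡ 3 and 27 ≡ 3 (mod 4), so (11/27) = −(27/11).
Reduce top mod 11: now compute (5/11).
Reciprocity: 5 ≡ 1 and 11 ≡ 3 (mod 4), so (5/11) = +(11/5).
Reduce top mod 5: now compute (1/5).
Reached (1/5) = 1. Collecting the sign flips along the way, the symbol is -1.

-1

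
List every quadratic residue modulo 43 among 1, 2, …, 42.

1, 4, 6, 9, 10, 11, 13, 14, 15, 16, 17, 21, 23, 24, 25, 31, 35, 36, 38, 40, 41

Square k = 1,…,21 (k and 43−k give the same square):
1²=1, 2²=4, 3²=9, 4²=16, 5²=25, 6²=36, 7²≡6, 8²≡21, 9²≡38, 10²≡14, 11²≡35, 12²≡15, 13²≡40, 14²≡24, 15²≡10, 16²≡41, 17²≡31, 18²≡23, 19²≡17, 20²≡13, 21²≡11 (mod 43).
So the quadratic residues mod 43 are {1, 4, 6, 9, 10, 11, 13, 14, 15, 16, 17, 21, 23, 24, 25, 31, 35, 36, 38, 40, 41}.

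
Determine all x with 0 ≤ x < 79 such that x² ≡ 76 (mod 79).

32, 47

Since 79 ≡ 3 (mod 4), a square root of 76 is 76^((79+1)/4) = 76^20 mod 79.
Repeated squaring: 76^2≡9, 76^4≡2, 76^8≡4, 76^16≡16 (mod 79).
76^20 = 76^(16+4) ≡ 32 (mod 79).
Check: 32² = 1024 ≡ 76 (mod 79). The two roots are 32 and 47.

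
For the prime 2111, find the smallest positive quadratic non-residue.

(2/2111) = +1, so 2 is a residue.
(3/2111) = +1, so 3 is a residue.
(4/2111) = +1, so 4 is a residue.
(5/2111) = +1, so 5 is a residue.
(6/2111) = +1, so 6 is a residue.
(7/2111) = −1, so 7 is the smallest positive non-residue mod 2111.

7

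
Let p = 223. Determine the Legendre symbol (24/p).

-1

Euler's criterion: (24/223) ≡ 24^111 (mod 223).
24^2 ≡ 130 (mod 223)
24^4 ≡ 175 (mod 223)
24^8 ≡ 74 (mod 223)
24^16 ≡ 124 (mod 223)
24^32 ≡ 212 (mod 223)
24^64 ≡ 121 (mod 223)
24^111 = 24^(64+32+8+4+2+1) ≡ 222 (mod 223).
Result is 222 ≡ −1, so (24/223) = −1.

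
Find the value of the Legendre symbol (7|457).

Reciprocity: 7 ≡ 3 and 457 ≡ 1 (mod 4), so (7/457) = +(457/7).
Reduce top mod 7: now compute (2/7).
Pull out 2: since 7 ≡ 7 (mod 8), (2/7) = +1.
Reached (1/7) = 1. Collecting the sign flips along the way, the symbol is +1.

1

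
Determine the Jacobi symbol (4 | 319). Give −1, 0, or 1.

Pull out 2^2: since 319 ≡ 7 (mod 8), (2/319) = +1, so (2/319)^2 = +1.
Reached (1/319) = 1. Collecting the sign flips along the way, the symbol is +1.

1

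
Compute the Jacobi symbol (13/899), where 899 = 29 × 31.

Reciprocity: 13 ≡ 1 and 899 ≡ 3 (mod 4), so (13/899) = +(899/13).
Reduce top mod 13: now compute (2/13).
Pull out 2: since 13 ≡ 5 (mod 8), (2/13) = -1.
Reached (1/13) = 1. Collecting the sign flips along the way, the symbol is -1.

-1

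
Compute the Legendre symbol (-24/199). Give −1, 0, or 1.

1

Euler's criterion: (-24/199) ≡ 175^99 (mod 199).
175^2 ≡ 178 (mod 199)
175^4 ≡ 43 (mod 199)
175^8 ≡ 58 (mod 199)
175^16 ≡ 180 (mod 199)
175^32 ≡ 162 (mod 199)
175^64 ≡ 175 (mod 199)
175^99 = 175^(64+32+2+1) ≡ 1 (mod 199).
Result is 1, so (-24/199) = 1.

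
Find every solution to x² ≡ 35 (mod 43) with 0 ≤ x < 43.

Since 43 ≡ 3 (mod 4), a square root of 35 is 35^((43+1)/4) = 35^11 mod 43.
Repeated squaring: 35^2≡21, 35^4≡11, 35^8≡35 (mod 43).
35^11 = 35^(8+2+1) ≡ 11 (mod 43).
Check: 11² = 121 ≡ 35 (mod 43). The two roots are 11 and 32.

11, 32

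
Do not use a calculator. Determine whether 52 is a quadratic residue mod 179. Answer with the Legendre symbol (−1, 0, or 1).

Euler's criterion: (52/179) ≡ 52^89 (mod 179).
52^2 ≡ 19 (mod 179)
52^4 ≡ 3 (mod 179)
52^8 ≡ 9 (mod 179)
52^16 ≡ 81 (mod 179)
52^32 ≡ 117 (mod 179)
52^64 ≡ 85 (mod 179)
52^89 = 52^(64+16+8+1) ≡ 1 (mod 179).
Result is 1, so (52/179) = 1.

1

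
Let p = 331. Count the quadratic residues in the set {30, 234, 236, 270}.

(30/331) = +1 → QR.
(234/331) = +1 → QR.
(236/331) = -1 → non-residue.
(270/331) = +1 → QR.
Total quadratic residues among the 4: 3.

3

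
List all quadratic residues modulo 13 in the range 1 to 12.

Square k = 1,…,6 (k and 13−k give the same square):
1²=1, 2²=4, 3²=9, 4²≡3, 5²≡12, 6²≡10 (mod 13).
So the quadratic residues mod 13 are {1, 3, 4, 9, 10, 12}.

1, 3, 4, 9, 10, 12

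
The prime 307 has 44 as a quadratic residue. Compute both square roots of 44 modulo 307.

50, 257

Since 307 ≡ 3 (mod 4), a square root of 44 is 44^((307+1)/4) = 44^77 mod 307.
Repeated squaring: 44^2≡94, 44^4≡240, 44^8≡191, 44^16≡255, 44^32≡248, 44^64≡104 (mod 307).
44^77 = 44^(64+8+4+1) ≡ 257 (mod 307).
Check: 257² = 66049 ≡ 44 (mod 307). The two roots are 50 and 257.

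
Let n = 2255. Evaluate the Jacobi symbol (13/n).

Reciprocity: 13 ≡ 1 and 2255 ≡ 3 (mod 4), so (13/2255) = +(2255/13).
Reduce top mod 13: now compute (6/13).
Pull out 2: since 13 ≡ 5 (mod 8), (2/13) = -1.
Reciprocity: 3 ≡ 3 and 13 ≡ 1 (mod 4), so (3/13) = +(13/3).
Reduce top mod 3: now compute (1/3).
Reached (1/3) = 1. Collecting the sign flips along the way, the symbol is -1.

-1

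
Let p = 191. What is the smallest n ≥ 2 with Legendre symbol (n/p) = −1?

7

(2/191) = +1, so 2 is a residue.
(3/191) = +1, so 3 is a residue.
(4/191) = +1, so 4 is a residue.
(5/191) = +1, so 5 is a residue.
(6/191) = +1, so 6 is a residue.
(7/191) = −1, so 7 is the smallest positive non-residue mod 191.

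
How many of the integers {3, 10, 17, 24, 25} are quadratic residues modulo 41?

(3/41) = -1 → non-residue.
(10/41) = +1 → QR.
(17/41) = -1 → non-residue.
(24/41) = -1 → non-residue.
(25/41) = +1 → QR.
Total quadratic residues among the 5: 2.

2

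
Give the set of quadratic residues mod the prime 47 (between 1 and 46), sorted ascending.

1, 2, 3, 4, 6, 7, 8, 9, 12, 14, 16, 17, 18, 21, 24, 25, 27, 28, 32, 34, 36, 37, 42

Square k = 1,…,23 (k and 47−k give the same square):
1²=1, 2²=4, 3²=9, 4²=16, 5²=25, 6²=36, 7²≡2, 8²≡17, 9²≡34, 10²≡6, 11²≡27, 12²≡3, 13²≡28, 14²≡8, 15²≡37, 16²≡21, 17²≡7, 18²≡42, 19²≡32, 20²≡24, 21²≡18, 22²≡14, 23²≡12 (mod 47).
So the quadratic residues mod 47 are {1, 2, 3, 4, 6, 7, 8, 9, 12, 14, 16, 17, 18, 21, 24, 25, 27, 28, 32, 34, 36, 37, 42}.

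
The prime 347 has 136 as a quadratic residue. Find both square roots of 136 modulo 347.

92, 255

Since 347 ≡ 3 (mod 4), a square root of 136 is 136^((347+1)/4) = 136^87 mod 347.
Repeated squaring: 136^2≡105, 136^4≡268, 136^8≡342, 136^16≡25, 136^32≡278, 136^64≡250 (mod 347).
136^87 = 136^(64+16+4+2+1) ≡ 255 (mod 347).
Check: 255² = 65025 ≡ 136 (mod 347). The two roots are 92 and 255.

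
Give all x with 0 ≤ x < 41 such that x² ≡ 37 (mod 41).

18, 23

41 ≡ 1 (mod 4), so we find a root by search.
Trying successive values, 18² = 324 ≡ 37 (mod 41). The other root is 41 − 18 = 23.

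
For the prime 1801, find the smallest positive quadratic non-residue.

(2/1801) = +1, so 2 is a residue.
(3/1801) = +1, so 3 is a residue.
(4/1801) = +1, so 4 is a residue.
(5/1801) = +1, so 5 is a residue.
(6/1801) = +1, so 6 is a residue.
(7/1801) = +1, so 7 is a residue.
(8/1801) = +1, so 8 is a residue.
(9/1801) = +1, so 9 is a residue.
(10/1801) = +1, so 10 is a residue.
(11/1801) = −1, so 11 is the smallest positive non-residue mod 1801.

11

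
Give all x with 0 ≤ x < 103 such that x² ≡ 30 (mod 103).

Since 103 ≡ 3 (mod 4), a square root of 30 is 30^((103+1)/4) = 30^26 mod 103.
Repeated squaring: 30^2≡76, 30^4≡8, 30^8≡64, 30^16≡79 (mod 103).
30^26 = 30^(16+8+2) ≡ 66 (mod 103).
Check: 66² = 4356 ≡ 30 (mod 103). The two roots are 37 and 66.

37, 66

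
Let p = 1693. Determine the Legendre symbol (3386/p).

First reduce: 3386 ≡ 0 (mod 1693).
Top reduces to 0: gcd > 1, so the symbol is 0.

0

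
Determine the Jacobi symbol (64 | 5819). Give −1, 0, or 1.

1

Pull out 2^6: since 5819 ≡ 3 (mod 8), (2/5819) = -1, so (2/5819)^6 = +1.
Reached (1/5819) = 1. Collecting the sign flips along the way, the symbol is +1.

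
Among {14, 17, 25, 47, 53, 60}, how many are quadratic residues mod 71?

2

(14/71) = -1 → non-residue.
(17/71) = -1 → non-residue.
(25/71) = +1 → QR.
(47/71) = -1 → non-residue.
(53/71) = -1 → non-residue.
(60/71) = +1 → QR.
Total quadratic residues among the 6: 2.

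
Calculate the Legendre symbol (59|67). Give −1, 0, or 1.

Euler's criterion: (59/67) ≡ 59^33 (mod 67).
59^2 ≡ 64 (mod 67)
59^4 ≡ 9 (mod 67)
59^8 ≡ 14 (mod 67)
59^16 ≡ 62 (mod 67)
59^32 ≡ 25 (mod 67)
59^33 = 59^(32+1) ≡ 1 (mod 67).
Result is 1, so (59/67) = 1.

1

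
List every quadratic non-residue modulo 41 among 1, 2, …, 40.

Square k = 1,…,20 (k and 41−k give the same square):
1²=1, 2²=4, 3²=9, 4²=16, 5²=25, 6²=36, 7²≡8, 8²≡23, 9²≡40, 10²≡18, 11²≡39, 12²≡21, 13²≡5, 14²≡32, 15²≡20, 16²≡10, 17²≡2, 18²≡37, 19²≡33, 20²≡31 (mod 41).
The residues are {1, 2, 4, 5, 8, 9, 10, 16, 18, 20, 21, 23, 25, 31, 32, 33, 36, 37, 39, 40}; the non-residues are the remaining 20 nonzero classes.

3,6,7,11,12,13,14,15,17,19,22,24,26,27,28,29,30,34,35,38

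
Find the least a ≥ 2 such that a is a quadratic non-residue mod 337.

(2/337) = +1, so 2 is a residue.
(3/337) = +1, so 3 is a residue.
(4/337) = +1, so 4 is a residue.
(5/337) = −1, so 5 is the smallest positive non-residue mod 337.

5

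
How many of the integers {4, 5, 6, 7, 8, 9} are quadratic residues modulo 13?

(4/13) = +1 → QR.
(5/13) = -1 → non-residue.
(6/13) = -1 → non-residue.
(7/13) = -1 → non-residue.
(8/13) = -1 → non-residue.
(9/13) = +1 → QR.
Total quadratic residues among the 6: 2.

2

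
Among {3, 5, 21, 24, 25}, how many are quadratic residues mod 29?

(3/29) = -1 → non-residue.
(5/29) = +1 → QR.
(21/29) = -1 → non-residue.
(24/29) = +1 → QR.
(25/29) = +1 → QR.
Total quadratic residues among the 5: 3.

3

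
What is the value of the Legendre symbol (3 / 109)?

Euler's criterion: (3/109) ≡ 3^54 (mod 109).
3^2 ≡ 9 (mod 109)
3^4 ≡ 81 (mod 109)
3^8 ≡ 21 (mod 109)
3^16 ≡ 5 (mod 109)
3^32 ≡ 25 (mod 109)
3^54 = 3^(32+16+4+2) ≡ 1 (mod 109).
Result is 1, so (3/109) = 1.

1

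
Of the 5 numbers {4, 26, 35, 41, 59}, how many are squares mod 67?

4

(4/67) = +1 → QR.
(26/67) = +1 → QR.
(35/67) = +1 → QR.
(41/67) = -1 → non-residue.
(59/67) = +1 → QR.
Total quadratic residues among the 5: 4.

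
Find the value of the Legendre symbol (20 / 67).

-1

Pull out 2^2: since 67 ≡ 3 (mod 8), (2/67) = -1, so (2/67)^2 = +1.
Reciprocity: 5 ≡ 1 and 67 ≡ 3 (mod 4), so (5/67) = +(67/5).
Reduce top mod 5: now compute (2/5).
Pull out 2: since 5 ≡ 5 (mod 8), (2/5) = -1.
Reached (1/5) = 1. Collecting the sign flips along the way, the symbol is -1.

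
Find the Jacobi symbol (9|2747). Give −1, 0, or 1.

1

Reciprocity: 9 ≡ 1 and 2747 ≡ 3 (mod 4), so (9/2747) = +(2747/9).
Reduce top mod 9: now compute (2/9).
Pull out 2: since 9 ≡ 1 (mod 8), (2/9) = +1.
Reached (1/9) = 1. Collecting the sign flips along the way, the symbol is +1.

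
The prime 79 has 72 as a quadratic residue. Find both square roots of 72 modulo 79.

Since 79 ≡ 3 (mod 4), a square root of 72 is 72^((79+1)/4) = 72^20 mod 79.
Repeated squaring: 72^2≡49, 72^4≡31, 72^8≡13, 72^16≡11 (mod 79).
72^20 = 72^(16+4) ≡ 25 (mod 79).
Check: 25² = 625 ≡ 72 (mod 79). The two roots are 25 and 54.

25, 54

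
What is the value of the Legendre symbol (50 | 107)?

-1

Pull out 2: since 107 ≡ 3 (mod 8), (2/107) = -1.
Reciprocity: 25 ≡ 1 and 107 ≡ 3 (mod 4), so (25/107) = +(107/25).
Reduce top mod 25: now compute (7/25).
Reciprocity: 7 ≡ 3 and 25 ≡ 1 (mod 4), so (7/25) = +(25/7).
Reduce top mod 7: now compute (4/7).
Pull out 2^2: since 7 ≡ 7 (mod 8), (2/7) = +1, so (2/7)^2 = +1.
Reached (1/7) = 1. Collecting the sign flips along the way, the symbol is -1.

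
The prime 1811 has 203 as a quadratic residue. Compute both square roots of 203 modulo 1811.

605, 1206

Since 1811 ≡ 3 (mod 4), a square root of 203 is 203^((1811+1)/4) = 203^453 mod 1811.
Repeated squaring: 203^2≡1367, 203^4≡1548, 203^8≡351, 203^16≡53, 203^32≡998, 203^64≡1765, 203^128≡305, 203^256≡664 (mod 1811).
203^453 = 203^(256+128+64+4+1) ≡ 605 (mod 1811).
Check: 605² = 366025 ≡ 203 (mod 1811). The two roots are 605 and 1206.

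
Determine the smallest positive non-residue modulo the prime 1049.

3

(2/1049) = +1, so 2 is a residue.
(3/1049) = −1, so 3 is the smallest positive non-residue mod 1049.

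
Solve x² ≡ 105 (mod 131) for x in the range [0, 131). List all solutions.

57, 74

Since 131 ≡ 3 (mod 4), a square root of 105 is 105^((131+1)/4) = 105^33 mod 131.
Repeated squaring: 105^2≡21, 105^4≡48, 105^8≡77, 105^16≡34, 105^32≡108 (mod 131).
105^33 = 105^(32+1) ≡ 74 (mod 131).
Check: 74² = 5476 ≡ 105 (mod 131). The two roots are 57 and 74.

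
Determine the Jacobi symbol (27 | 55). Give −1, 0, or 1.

Reciprocity: 27 ≡ 3 and 55 ≡ 3 (mod 4), so (27/55) = −(55/27).
Reduce top mod 27: now compute (1/27).
Reached (1/27) = 1. Collecting the sign flips along the way, the symbol is -1.

-1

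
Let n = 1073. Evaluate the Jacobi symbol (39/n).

Reciprocity: 39 ≡ 3 and 1073 ≡ 1 (mod 4), so (39/1073) = +(1073/39).
Reduce top mod 39: now compute (20/39).
Pull out 2^2: since 39 ≡ 7 (mod 8), (2/39) = +1, so (2/39)^2 = +1.
Reciprocity: 5 ≡ 1 and 39 ≡ 3 (mod 4), so (5/39) = +(39/5).
Reduce top mod 5: now compute (4/5).
Pull out 2^2: since 5 ≡ 5 (mod 8), (2/5) = -1, so (2/5)^2 = +1.
Reached (1/5) = 1. Collecting the sign flips along the way, the symbol is +1.

1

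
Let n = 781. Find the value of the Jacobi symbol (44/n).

0

Pull out 2^2: since 781 ≡ 5 (mod 8), (2/781) = -1, so (2/781)^2 = +1.
Reciprocity: 11 ≡ 3 and 781 ≡ 1 (mod 4), so (11/781) = +(781/11).
Reduce top mod 11: now compute (0/11).
Top reduces to 0: gcd > 1, so the symbol is 0.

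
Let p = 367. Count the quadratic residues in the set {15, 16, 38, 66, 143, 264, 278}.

(15/367) = +1 → QR.
(16/367) = +1 → QR.
(38/367) = -1 → non-residue.
(66/367) = +1 → QR.
(143/367) = -1 → non-residue.
(264/367) = +1 → QR.
(278/367) = -1 → non-residue.
Total quadratic residues among the 7: 4.

4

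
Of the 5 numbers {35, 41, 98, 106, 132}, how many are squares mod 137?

(35/137) = -1 → non-residue.
(41/137) = -1 → non-residue.
(98/137) = +1 → QR.
(106/137) = -1 → non-residue.
(132/137) = -1 → non-residue.
Total quadratic residues among the 5: 1.

1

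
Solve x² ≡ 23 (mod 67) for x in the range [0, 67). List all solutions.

31, 36

Since 67 ≡ 3 (mod 4), a square root of 23 is 23^((67+1)/4) = 23^17 mod 67.
Repeated squaring: 23^2≡60, 23^4≡49, 23^8≡56, 23^16≡54 (mod 67).
23^17 = 23^(16+1) ≡ 36 (mod 67).
Check: 36² = 1296 ≡ 23 (mod 67). The two roots are 31 and 36.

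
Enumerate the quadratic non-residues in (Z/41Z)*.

Square k = 1,…,20 (k and 41−k give the same square):
1²=1, 2²=4, 3²=9, 4²=16, 5²=25, 6²=36, 7²≡8, 8²≡23, 9²≡40, 10²≡18, 11²≡39, 12²≡21, 13²≡5, 14²≡32, 15²≡20, 16²≡10, 17²≡2, 18²≡37, 19²≡33, 20²≡31 (mod 41).
The residues are {1, 2, 4, 5, 8, 9, 10, 16, 18, 20, 21, 23, 25, 31, 32, 33, 36, 37, 39, 40}; the non-residues are the remaining 20 nonzero classes.

3 6 7 11 12 13 14 15 17 19 22 24 26 27 28 29 30 34 35 38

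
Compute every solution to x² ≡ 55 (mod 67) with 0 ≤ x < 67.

16, 51

Since 67 ≡ 3 (mod 4), a square root of 55 is 55^((67+1)/4) = 55^17 mod 67.
Repeated squaring: 55^2≡10, 55^4≡33, 55^8≡17, 55^16≡21 (mod 67).
55^17 = 55^(16+1) ≡ 16 (mod 67).
Check: 16² = 256 ≡ 55 (mod 67). The two roots are 16 and 51.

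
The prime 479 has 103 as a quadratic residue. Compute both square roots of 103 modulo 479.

218, 261

Since 479 ≡ 3 (mod 4), a square root of 103 is 103^((479+1)/4) = 103^120 mod 479.
Repeated squaring: 103^2≡71, 103^4≡251, 103^8≡252, 103^16≡276, 103^32≡15, 103^64≡225 (mod 479).
103^120 = 103^(64+32+16+8) ≡ 218 (mod 479).
Check: 218² = 47524 ≡ 103 (mod 479). The two roots are 218 and 261.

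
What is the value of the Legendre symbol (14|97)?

Pull out 2: since 97 ≡ 1 (mod 8), (2/97) = +1.
Reciprocity: 7 ≡ 3 and 97 ≡ 1 (mod 4), so (7/97) = +(97/7).
Reduce top mod 7: now compute (6/7).
Pull out 2: since 7 ≡ 7 (mod 8), (2/7) = +1.
Reciprocity: 3 ≡ 3 and 7 ≡ 3 (mod 4), so (3/7) = −(7/3).
Reduce top mod 3: now compute (1/3).
Reached (1/3) = 1. Collecting the sign flips along the way, the symbol is -1.

-1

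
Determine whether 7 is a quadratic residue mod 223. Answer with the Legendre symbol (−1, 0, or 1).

Reciprocity: 7 ≡ 3 and 223 ≡ 3 (mod 4), so (7/223) = −(223/7).
Reduce top mod 7: now compute (6/7).
Pull out 2: since 7 ≡ 7 (mod 8), (2/7) = +1.
Reciprocity: 3 ≡ 3 and 7 ≡ 3 (mod 4), so (3/7) = −(7/3).
Reduce top mod 3: now compute (1/3).
Reached (1/3) = 1. Collecting the sign flips along the way, the symbol is +1.

1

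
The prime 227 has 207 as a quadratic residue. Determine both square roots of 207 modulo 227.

52, 175

Since 227 ≡ 3 (mod 4), a square root of 207 is 207^((227+1)/4) = 207^57 mod 227.
Repeated squaring: 207^2≡173, 207^4≡192, 207^8≡90, 207^16≡155, 207^32≡190 (mod 227).
207^57 = 207^(32+16+8+1) ≡ 175 (mod 227).
Check: 175² = 30625 ≡ 207 (mod 227). The two roots are 52 and 175.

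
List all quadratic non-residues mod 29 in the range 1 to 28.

2 3 8 10 11 12 14 15 17 18 19 21 26 27

Square k = 1,…,14 (k and 29−k give the same square):
1²=1, 2²=4, 3²=9, 4²=16, 5²=25, 6²≡7, 7²≡20, 8²≡6, 9²≡23, 10²≡13, 11²≡5, 12²≡28, 13²≡24, 14²≡22 (mod 29).
The residues are {1, 4, 5, 6, 7, 9, 13, 16, 20, 22, 23, 24, 25, 28}; the non-residues are the remaining 14 nonzero classes.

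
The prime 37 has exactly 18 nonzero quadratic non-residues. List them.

Square k = 1,…,18 (k and 37−k give the same square):
1²=1, 2²=4, 3²=9, 4²=16, 5²=25, 6²=36, 7²≡12, 8²≡27, 9²≡7, 10²≡26, 11²≡10, 12²≡33, 13²≡21, 14²≡11, 15²≡3, 16²≡34, 17²≡30, 18²≡28 (mod 37).
The residues are {1, 3, 4, 7, 9, 10, 11, 12, 16, 21, 25, 26, 27, 28, 30, 33, 34, 36}; the non-residues are the remaining 18 nonzero classes.

2, 5, 6, 8, 13, 14, 15, 17, 18, 19, 20, 22, 23, 24, 29, 31, 32, 35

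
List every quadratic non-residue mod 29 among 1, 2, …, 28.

2 3 8 10 11 12 14 15 17 18 19 21 26 27

Square k = 1,…,14 (k and 29−k give the same square):
1²=1, 2²=4, 3²=9, 4²=16, 5²=25, 6²≡7, 7²≡20, 8²≡6, 9²≡23, 10²≡13, 11²≡5, 12²≡28, 13²≡24, 14²≡22 (mod 29).
The residues are {1, 4, 5, 6, 7, 9, 13, 16, 20, 22, 23, 24, 25, 28}; the non-residues are the remaining 14 nonzero classes.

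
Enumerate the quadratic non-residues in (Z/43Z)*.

2 3 5 7 8 12 18 19 20 22 26 27 28 29 30 32 33 34 37 39 42

Square k = 1,…,21 (k and 43−k give the same square):
1²=1, 2²=4, 3²=9, 4²=16, 5²=25, 6²=36, 7²≡6, 8²≡21, 9²≡38, 10²≡14, 11²≡35, 12²≡15, 13²≡40, 14²≡24, 15²≡10, 16²≡41, 17²≡31, 18²≡23, 19²≡17, 20²≡13, 21²≡11 (mod 43).
The residues are {1, 4, 6, 9, 10, 11, 13, 14, 15, 16, 17, 21, 23, 24, 25, 31, 35, 36, 38, 40, 41}; the non-residues are the remaining 21 nonzero classes.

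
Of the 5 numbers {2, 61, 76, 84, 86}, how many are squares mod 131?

(2/131) = -1 → non-residue.
(61/131) = +1 → QR.
(76/131) = -1 → non-residue.
(84/131) = +1 → QR.
(86/131) = -1 → non-residue.
Total quadratic residues among the 5: 2.

2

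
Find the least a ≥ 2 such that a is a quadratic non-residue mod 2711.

7

(2/2711) = +1, so 2 is a residue.
(3/2711) = +1, so 3 is a residue.
(4/2711) = +1, so 4 is a residue.
(5/2711) = +1, so 5 is a residue.
(6/2711) = +1, so 6 is a residue.
(7/2711) = −1, so 7 is the smallest positive non-residue mod 2711.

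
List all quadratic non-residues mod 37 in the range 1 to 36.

Square k = 1,…,18 (k and 37−k give the same square):
1²=1, 2²=4, 3²=9, 4²=16, 5²=25, 6²=36, 7²≡12, 8²≡27, 9²≡7, 10²≡26, 11²≡10, 12²≡33, 13²≡21, 14²≡11, 15²≡3, 16²≡34, 17²≡30, 18²≡28 (mod 37).
The residues are {1, 3, 4, 7, 9, 10, 11, 12, 16, 21, 25, 26, 27, 28, 30, 33, 34, 36}; the non-residues are the remaining 18 nonzero classes.

2, 5, 6, 8, 13, 14, 15, 17, 18, 19, 20, 22, 23, 24, 29, 31, 32, 35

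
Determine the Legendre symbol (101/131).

Reciprocity: 101 ≡ 1 and 131 ≡ 3 (mod 4), so (101/131) = +(131/101).
Reduce top mod 101: now compute (30/101).
Pull out 2: since 101 ≡ 5 (mod 8), (2/101) = -1.
Reciprocity: 15 ≡ 3 and 101 ≡ 1 (mod 4), so (15/101) = +(101/15).
Reduce top mod 15: now compute (11/15).
Reciprocity: 11 ≡ 3 and 15 ≡ 3 (mod 4), so (11/15) = −(15/11).
Reduce top mod 11: now compute (4/11).
Pull out 2^2: since 11 ≡ 3 (mod 8), (2/11) = -1, so (2/11)^2 = +1.
Reached (1/11) = 1. Collecting the sign flips along the way, the symbol is +1.

1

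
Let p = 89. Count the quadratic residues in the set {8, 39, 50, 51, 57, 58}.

4

(8/89) = +1 → QR.
(39/89) = +1 → QR.
(50/89) = +1 → QR.
(51/89) = -1 → non-residue.
(57/89) = +1 → QR.
(58/89) = -1 → non-residue.
Total quadratic residues among the 6: 4.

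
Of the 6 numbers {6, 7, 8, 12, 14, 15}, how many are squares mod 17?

2

(6/17) = -1 → non-residue.
(7/17) = -1 → non-residue.
(8/17) = +1 → QR.
(12/17) = -1 → non-residue.
(14/17) = -1 → non-residue.
(15/17) = +1 → QR.
Total quadratic residues among the 6: 2.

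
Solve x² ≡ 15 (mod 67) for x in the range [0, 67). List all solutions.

22, 45

Since 67 ≡ 3 (mod 4), a square root of 15 is 15^((67+1)/4) = 15^17 mod 67.
Repeated squaring: 15^2≡24, 15^4≡40, 15^8≡59, 15^16≡64 (mod 67).
15^17 = 15^(16+1) ≡ 22 (mod 67).
Check: 22² = 484 ≡ 15 (mod 67). The two roots are 22 and 45.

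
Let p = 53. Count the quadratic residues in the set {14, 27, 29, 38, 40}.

3

(14/53) = -1 → non-residue.
(27/53) = -1 → non-residue.
(29/53) = +1 → QR.
(38/53) = +1 → QR.
(40/53) = +1 → QR.
Total quadratic residues among the 5: 3.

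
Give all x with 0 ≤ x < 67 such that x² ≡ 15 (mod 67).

Since 67 ≡ 3 (mod 4), a square root of 15 is 15^((67+1)/4) = 15^17 mod 67.
Repeated squaring: 15^2≡24, 15^4≡40, 15^8≡59, 15^16≡64 (mod 67).
15^17 = 15^(16+1) ≡ 22 (mod 67).
Check: 22² = 484 ≡ 15 (mod 67). The two roots are 22 and 45.

22, 45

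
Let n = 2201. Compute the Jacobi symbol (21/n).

Reciprocity: 21 ≡ 1 and 2201 ≡ 1 (mod 4), so (21/2201) = +(2201/21).
Reduce top mod 21: now compute (17/21).
Reciprocity: 17 ≡ 1 and 21 ≡ 1 (mod 4), so (17/21) = +(21/17).
Reduce top mod 17: now compute (4/17).
Pull out 2^2: since 17 ≡ 1 (mod 8), (2/17) = +1, so (2/17)^2 = +1.
Reached (1/17) = 1. Collecting the sign flips along the way, the symbol is +1.

1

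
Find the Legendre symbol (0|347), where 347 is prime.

0

Top reduces to 0: gcd > 1, so the symbol is 0.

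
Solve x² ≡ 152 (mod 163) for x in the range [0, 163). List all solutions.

57, 106

Since 163 ≡ 3 (mod 4), a square root of 152 is 152^((163+1)/4) = 152^41 mod 163.
Repeated squaring: 152^2≡121, 152^4≡134, 152^8≡26, 152^16≡24, 152^32≡87 (mod 163).
152^41 = 152^(32+8+1) ≡ 57 (mod 163).
Check: 57² = 3249 ≡ 152 (mod 163). The two roots are 57 and 106.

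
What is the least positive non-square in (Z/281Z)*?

(2/281) = +1, so 2 is a residue.
(3/281) = −1, so 3 is the smallest positive non-residue mod 281.

3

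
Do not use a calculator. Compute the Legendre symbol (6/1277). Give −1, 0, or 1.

Pull out 2: since 1277 ≡ 5 (mod 8), (2/1277) = -1.
Reciprocity: 3 ≡ 3 and 1277 ≡ 1 (mod 4), so (3/1277) = +(1277/3).
Reduce top mod 3: now compute (2/3).
Pull out 2: since 3 ≡ 3 (mod 8), (2/3) = -1.
Reached (1/3) = 1. Collecting the sign flips along the way, the symbol is +1.

1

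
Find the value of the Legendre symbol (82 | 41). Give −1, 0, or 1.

0

First reduce: 82 ≡ 0 (mod 41).
Top reduces to 0: gcd > 1, so the symbol is 0.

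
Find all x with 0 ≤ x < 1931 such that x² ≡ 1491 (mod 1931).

Since 1931 ≡ 3 (mod 4), a square root of 1491 is 1491^((1931+1)/4) = 1491^483 mod 1931.
Repeated squaring: 1491^2≡500, 1491^4≡901, 1491^8≡781, 1491^16≡1696, 1491^32≡1157, 1491^64≡466, 1491^128≡884, 1491^256≡1332 (mod 1931).
1491^483 = 1491^(256+128+64+32+2+1) ≡ 1121 (mod 1931).
Check: 1121² = 1256641 ≡ 1491 (mod 1931). The two roots are 810 and 1121.

810, 1121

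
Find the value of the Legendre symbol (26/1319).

Pull out 2: since 1319 ≡ 7 (mod 8), (2/1319) = +1.
Reciprocity: 13 ≡ 1 and 1319 ≡ 3 (mod 4), so (13/1319) = +(1319/13).
Reduce top mod 13: now compute (6/13).
Pull out 2: since 13 ≡ 5 (mod 8), (2/13) = -1.
Reciprocity: 3 ≡ 3 and 13 ≡ 1 (mod 4), so (3/13) = +(13/3).
Reduce top mod 3: now compute (1/3).
Reached (1/3) = 1. Collecting the sign flips along the way, the symbol is -1.

-1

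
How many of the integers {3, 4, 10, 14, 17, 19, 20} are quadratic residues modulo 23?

2

(3/23) = +1 → QR.
(4/23) = +1 → QR.
(10/23) = -1 → non-residue.
(14/23) = -1 → non-residue.
(17/23) = -1 → non-residue.
(19/23) = -1 → non-residue.
(20/23) = -1 → non-residue.
Total quadratic residues among the 7: 2.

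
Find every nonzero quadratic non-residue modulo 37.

Square k = 1,…,18 (k and 37−k give the same square):
1²=1, 2²=4, 3²=9, 4²=16, 5²=25, 6²=36, 7²≡12, 8²≡27, 9²≡7, 10²≡26, 11²≡10, 12²≡33, 13²≡21, 14²≡11, 15²≡3, 16²≡34, 17²≡30, 18²≡28 (mod 37).
The residues are {1, 3, 4, 7, 9, 10, 11, 12, 16, 21, 25, 26, 27, 28, 30, 33, 34, 36}; the non-residues are the remaining 18 nonzero classes.

2, 5, 6, 8, 13, 14, 15, 17, 18, 19, 20, 22, 23, 24, 29, 31, 32, 35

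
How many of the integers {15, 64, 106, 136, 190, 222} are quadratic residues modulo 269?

(15/269) = -1 → non-residue.
(64/269) = +1 → QR.
(106/269) = -1 → non-residue.
(136/269) = +1 → QR.
(190/269) = +1 → QR.
(222/269) = +1 → QR.
Total quadratic residues among the 6: 4.

4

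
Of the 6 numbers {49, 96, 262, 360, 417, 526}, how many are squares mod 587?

(49/587) = +1 → QR.
(96/587) = -1 → non-residue.
(262/587) = +1 → QR.
(360/587) = +1 → QR.
(417/587) = -1 → non-residue.
(526/587) = +1 → QR.
Total quadratic residues among the 6: 4.

4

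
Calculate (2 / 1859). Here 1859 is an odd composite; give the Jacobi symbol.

Pull out 2: since 1859 ≡ 3 (mod 8), (2/1859) = -1.
Reached (1/1859) = 1. Collecting the sign flips along the way, the symbol is -1.

-1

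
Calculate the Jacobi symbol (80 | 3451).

1

Pull out 2^4: since 3451 ≡ 3 (mod 8), (2/3451) = -1, so (2/3451)^4 = +1.
Reciprocity: 5 ≡ 1 and 3451 ≡ 3 (mod 4), so (5/3451) = +(3451/5).
Reduce top mod 5: now compute (1/5).
Reached (1/5) = 1. Collecting the sign flips along the way, the symbol is +1.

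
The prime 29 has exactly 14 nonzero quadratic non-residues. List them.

2 3 8 10 11 12 14 15 17 18 19 21 26 27

Square k = 1,…,14 (k and 29−k give the same square):
1²=1, 2²=4, 3²=9, 4²=16, 5²=25, 6²≡7, 7²≡20, 8²≡6, 9²≡23, 10²≡13, 11²≡5, 12²≡28, 13²≡24, 14²≡22 (mod 29).
The residues are {1, 4, 5, 6, 7, 9, 13, 16, 20, 22, 23, 24, 25, 28}; the non-residues are the remaining 14 nonzero classes.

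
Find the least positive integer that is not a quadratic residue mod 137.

(2/137) = +1, so 2 is a residue.
(3/137) = −1, so 3 is the smallest positive non-residue mod 137.

3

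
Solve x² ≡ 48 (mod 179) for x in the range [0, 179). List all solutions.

76, 103

Since 179 ≡ 3 (mod 4), a square root of 48 is 48^((179+1)/4) = 48^45 mod 179.
Repeated squaring: 48^2≡156, 48^4≡171, 48^8≡64, 48^16≡158, 48^32≡83 (mod 179).
48^45 = 48^(32+8+4+1) ≡ 76 (mod 179).
Check: 76² = 5776 ≡ 48 (mod 179). The two roots are 76 and 103.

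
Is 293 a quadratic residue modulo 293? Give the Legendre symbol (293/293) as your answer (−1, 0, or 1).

0

First reduce: 293 ≡ 0 (mod 293).
Top reduces to 0: gcd > 1, so the symbol is 0.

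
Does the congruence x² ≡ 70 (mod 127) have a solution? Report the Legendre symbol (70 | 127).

Pull out 2: since 127 ≡ 7 (mod 8), (2/127) = +1.
Reciprocity: 35 ≡ 3 and 127 ≡ 3 (mod 4), so (35/127) = −(127/35).
Reduce top mod 35: now compute (22/35).
Pull out 2: since 35 ≡ 3 (mod 8), (2/35) = -1.
Reciprocity: 11 ≡ 3 and 35 ≡ 3 (mod 4), so (11/35) = −(35/11).
Reduce top mod 11: now compute (2/11).
Pull out 2: since 11 ≡ 3 (mod 8), (2/11) = -1.
Reached (1/11) = 1. Collecting the sign flips along the way, the symbol is +1.

1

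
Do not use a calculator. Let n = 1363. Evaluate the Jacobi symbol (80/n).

Pull out 2^4: since 1363 ≡ 3 (mod 8), (2/1363) = -1, so (2/1363)^4 = +1.
Reciprocity: 5 ≡ 1 and 1363 ≡ 3 (mod 4), so (5/1363) = +(1363/5).
Reduce top mod 5: now compute (3/5).
Reciprocity: 3 ≡ 3 and 5 ≡ 1 (mod 4), so (3/5) = +(5/3).
Reduce top mod 3: now compute (2/3).
Pull out 2: since 3 ≡ 3 (mod 8), (2/3) = -1.
Reached (1/3) = 1. Collecting the sign flips along the way, the symbol is -1.

-1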